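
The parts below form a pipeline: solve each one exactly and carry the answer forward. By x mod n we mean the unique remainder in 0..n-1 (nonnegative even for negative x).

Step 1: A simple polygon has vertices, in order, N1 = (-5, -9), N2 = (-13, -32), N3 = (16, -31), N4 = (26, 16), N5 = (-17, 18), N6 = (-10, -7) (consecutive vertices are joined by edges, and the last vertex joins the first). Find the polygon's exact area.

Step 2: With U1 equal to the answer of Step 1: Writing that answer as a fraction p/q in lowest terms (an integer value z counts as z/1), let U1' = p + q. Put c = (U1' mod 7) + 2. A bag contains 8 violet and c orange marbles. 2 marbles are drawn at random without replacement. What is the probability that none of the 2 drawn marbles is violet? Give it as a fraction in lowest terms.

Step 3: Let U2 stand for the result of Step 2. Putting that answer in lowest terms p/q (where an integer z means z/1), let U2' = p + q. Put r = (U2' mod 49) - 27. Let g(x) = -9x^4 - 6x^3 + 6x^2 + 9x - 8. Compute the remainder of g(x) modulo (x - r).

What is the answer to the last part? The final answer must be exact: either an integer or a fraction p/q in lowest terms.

-1129748

Step 1: cross terms: (-5*-32 - -13*-9)=43, (-13*-31 - 16*-32)=915, (16*16 - 26*-31)=1062, (26*18 - -17*16)=740, (-17*-7 - -10*18)=299, (-10*-9 - -5*-7)=55; twice the area = |3114| = 3114; area = 1557; answer 1557
Step 2: U1 = 1557; threaded value p + q = 1558; c = 6; total draws C(14,2) = 91; favorable C(6,2) = 15; P = 15/91; answer 15/91
Step 3: U2 = 15/91; threaded value p + q = 106; r = -19; remainder = value at the root: -9*(-19)^4 - 6*(-19)^3 + 6*(-19)^2 + 9*(-19)^1 - 8 = (-1172889) + (41154) + (2166) + (-171) + (-8) = -1129748; answer -1129748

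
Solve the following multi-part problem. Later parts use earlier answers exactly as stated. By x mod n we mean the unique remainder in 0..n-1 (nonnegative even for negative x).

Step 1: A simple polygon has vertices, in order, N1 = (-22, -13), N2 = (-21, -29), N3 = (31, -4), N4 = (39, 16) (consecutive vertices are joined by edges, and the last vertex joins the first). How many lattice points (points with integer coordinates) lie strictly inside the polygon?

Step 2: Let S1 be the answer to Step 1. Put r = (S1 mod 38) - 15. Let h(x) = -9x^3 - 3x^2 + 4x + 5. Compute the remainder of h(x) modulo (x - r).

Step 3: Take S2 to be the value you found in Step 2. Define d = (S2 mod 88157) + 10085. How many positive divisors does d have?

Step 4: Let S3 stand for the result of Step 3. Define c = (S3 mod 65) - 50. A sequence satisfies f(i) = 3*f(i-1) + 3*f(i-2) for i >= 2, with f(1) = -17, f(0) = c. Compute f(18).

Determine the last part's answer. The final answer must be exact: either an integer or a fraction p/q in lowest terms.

Step 1: cross terms: (-22*-29 - -21*-13)=365, (-21*-4 - 31*-29)=983, (31*16 - 39*-4)=652, (39*-13 - -22*16)=-155; twice the area = |1845| = 1845; area = 1845/2; boundary points = 1 + 1 + 4 + 1 = 7; strictly interior points = area - boundary/2 + 1 = 920; answer 920
Step 2: S1 = 920; r = -7; remainder = value at the root: -9*(-7)^3 - 3*(-7)^2 + 4*(-7)^1 + 5 = (3087) + (-147) + (-28) + (5) = 2917; answer 2917
Step 3: S2 = 2917; d = 13002; 13002 = 2 * 3 * 11 * 197; number of divisors = (1+1) * (1+1) * (1+1) * (1+1) = 16; answer 16
Step 4: S3 = 16; c = -34; f(2) = 3*(-17) + 3*(-34) = -153; iterating: f(2)=-153, f(3)=-510, f(4)=-1989, f(5)=-7497, f(6)=-28458, f(7)=-107865, f(8)=-408969, f(9)=-1550502, f(10)=-5878413, f(11)=-22286745, f(12)=-84495474, f(13)=-320346657, f(14)=-1214526393, f(15)=-4604619150, f(16)=-17457436629, f(17)=-66186167337, f(18)=-250930811898; answer -250930811898

-250930811898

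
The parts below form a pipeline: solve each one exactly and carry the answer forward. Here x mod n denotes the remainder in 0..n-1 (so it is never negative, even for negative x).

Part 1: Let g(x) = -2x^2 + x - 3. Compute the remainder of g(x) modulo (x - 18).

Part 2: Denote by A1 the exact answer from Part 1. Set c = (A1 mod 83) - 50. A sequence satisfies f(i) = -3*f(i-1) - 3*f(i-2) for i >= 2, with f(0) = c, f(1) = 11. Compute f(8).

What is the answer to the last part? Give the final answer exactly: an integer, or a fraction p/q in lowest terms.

-648

Part 1: remainder = value at the root: -2*(18)^2 + 1*(18)^1 - 3 = (-648) + (18) + (-3) = -633; answer -633
Part 2: A1 = -633; c = -19; f(2) = -3*(11) - 3*(-19) = 24; iterating: f(2)=24, f(3)=-105, f(4)=243, f(5)=-414, f(6)=513, f(7)=-297, f(8)=-648; answer -648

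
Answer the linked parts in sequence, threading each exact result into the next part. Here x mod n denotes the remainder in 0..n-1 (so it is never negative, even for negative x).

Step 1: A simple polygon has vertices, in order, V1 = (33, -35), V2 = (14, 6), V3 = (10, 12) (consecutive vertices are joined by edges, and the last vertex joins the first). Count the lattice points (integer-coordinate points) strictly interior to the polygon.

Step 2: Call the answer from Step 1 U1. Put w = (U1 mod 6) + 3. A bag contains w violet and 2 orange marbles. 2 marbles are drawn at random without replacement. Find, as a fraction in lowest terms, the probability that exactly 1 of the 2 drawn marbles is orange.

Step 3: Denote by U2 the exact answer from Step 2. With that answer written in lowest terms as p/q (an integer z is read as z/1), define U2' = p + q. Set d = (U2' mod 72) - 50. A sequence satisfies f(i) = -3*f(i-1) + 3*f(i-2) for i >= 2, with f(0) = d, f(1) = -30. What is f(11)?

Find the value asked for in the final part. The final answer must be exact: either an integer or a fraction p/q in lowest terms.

1641708

Step 1: cross terms: (33*6 - 14*-35)=688, (14*12 - 10*6)=108, (10*-35 - 33*12)=-746; twice the area = |50| = 50; area = 25; boundary points = 1 + 2 + 1 = 4; strictly interior points = area - boundary/2 + 1 = 24; answer 24
Step 2: U1 = 24; w = 3; total draws C(5,2) = 10; favorable C(2,1)*C(3,1) = 6; P = 3/5; answer 3/5
Step 3: U2 = 3/5; threaded value p + q = 8; d = -42; f(2) = -3*(-30) + 3*(-42) = -36; iterating: f(2)=-36, f(3)=18, f(4)=-162, f(5)=540, f(6)=-2106, f(7)=7938, f(8)=-30132, f(9)=114210, f(10)=-433026, f(11)=1641708; answer 1641708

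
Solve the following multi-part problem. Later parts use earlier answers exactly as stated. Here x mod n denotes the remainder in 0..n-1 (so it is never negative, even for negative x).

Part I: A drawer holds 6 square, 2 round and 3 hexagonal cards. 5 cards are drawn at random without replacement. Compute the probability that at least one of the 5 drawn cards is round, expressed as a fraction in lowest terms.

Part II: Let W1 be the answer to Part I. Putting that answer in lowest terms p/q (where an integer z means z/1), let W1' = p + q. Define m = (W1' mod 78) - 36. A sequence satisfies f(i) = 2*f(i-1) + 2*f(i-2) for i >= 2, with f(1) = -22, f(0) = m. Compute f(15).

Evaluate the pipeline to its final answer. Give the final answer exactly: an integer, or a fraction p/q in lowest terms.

-35064320

Part I: total draws C(11,5) = 462; complement C(9,5) = 126; favorable 462 - 126 = 336; P = 8/11; answer 8/11
Part II: W1 = 8/11; threaded value p + q = 19; m = -17; f(2) = 2*(-22) + 2*(-17) = -78; iterating: f(2)=-78, f(3)=-200, f(4)=-556, f(5)=-1512, f(6)=-4136, f(7)=-11296, f(8)=-30864, f(9)=-84320, f(10)=-230368, f(11)=-629376, f(12)=-1719488, f(13)=-4697728, f(14)=-12834432, f(15)=-35064320; answer -35064320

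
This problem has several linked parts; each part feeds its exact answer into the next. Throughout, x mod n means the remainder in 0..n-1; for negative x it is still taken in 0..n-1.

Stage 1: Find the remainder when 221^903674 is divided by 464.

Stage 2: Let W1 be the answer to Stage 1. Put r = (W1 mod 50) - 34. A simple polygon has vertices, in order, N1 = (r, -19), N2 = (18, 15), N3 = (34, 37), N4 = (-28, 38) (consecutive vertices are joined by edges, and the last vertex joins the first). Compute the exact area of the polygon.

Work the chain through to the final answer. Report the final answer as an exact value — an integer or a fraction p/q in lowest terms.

Stage 1: squarings mod 464: 221^1=221, 221^2=121, 221^4=257, 221^8=161, 221^16=401, 221^32=257, 221^64=161, 221^128=401, 221^256=257, 221^512=161, 221^1024=401, 221^2048=257, 221^4096=161, 221^8192=401, 221^16384=257, 221^32768=161, 221^65536=401, 221^131072=257, 221^262144=161, 221^524288=401; 221^903674 = 221^2 * 221^8 * 221^16 * 221^32 * 221^64 * 221^128 * 221^256 * 221^2048 * 221^16384 * 221^32768 * 221^65536 * 221^262144 * 221^524288 = 121 (mod 464); answer 121
Stage 2: W1 = 121; r = -13; cross terms: (-13*15 - 18*-19)=147, (18*37 - 34*15)=156, (34*38 - -28*37)=2328, (-28*-19 - -13*38)=1026; twice the area = |3657| = 3657; area = 3657/2; answer 3657/2

3657/2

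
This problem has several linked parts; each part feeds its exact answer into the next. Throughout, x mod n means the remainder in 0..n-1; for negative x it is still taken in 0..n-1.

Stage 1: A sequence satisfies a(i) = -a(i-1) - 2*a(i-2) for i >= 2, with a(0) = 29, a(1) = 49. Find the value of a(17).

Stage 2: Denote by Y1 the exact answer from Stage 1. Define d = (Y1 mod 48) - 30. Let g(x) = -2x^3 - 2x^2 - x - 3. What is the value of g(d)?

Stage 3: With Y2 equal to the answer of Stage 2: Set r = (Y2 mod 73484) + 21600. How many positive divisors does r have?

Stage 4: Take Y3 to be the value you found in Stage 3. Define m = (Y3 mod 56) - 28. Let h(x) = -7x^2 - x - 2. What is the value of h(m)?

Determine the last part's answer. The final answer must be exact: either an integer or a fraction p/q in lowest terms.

-4010

Stage 1: a(2) = -1*(49) - 2*(29) = -107; iterating: a(2)=-107, a(3)=9, a(4)=205, a(5)=-223, a(6)=-187, a(7)=633, a(8)=-259, a(9)=-1007, a(10)=1525, a(11)=489, a(12)=-3539, a(13)=2561, a(14)=4517, a(15)=-9639, a(16)=605, a(17)=18673; answer 18673
Stage 2: Y1 = 18673; d = -29; -2*(-29)^3 - 2*(-29)^2 - 1*(-29)^1 - 3 = (48778) + (-1682) + (29) + (-3) = 47122; answer 47122
Stage 3: Y2 = 47122; r = 68722; 68722 = 2 * 34361; number of divisors = (1+1) * (1+1) = 4; answer 4
Stage 4: Y3 = 4; m = -24; -7*(-24)^2 - 1*(-24)^1 - 2 = (-4032) + (24) + (-2) = -4010; answer -4010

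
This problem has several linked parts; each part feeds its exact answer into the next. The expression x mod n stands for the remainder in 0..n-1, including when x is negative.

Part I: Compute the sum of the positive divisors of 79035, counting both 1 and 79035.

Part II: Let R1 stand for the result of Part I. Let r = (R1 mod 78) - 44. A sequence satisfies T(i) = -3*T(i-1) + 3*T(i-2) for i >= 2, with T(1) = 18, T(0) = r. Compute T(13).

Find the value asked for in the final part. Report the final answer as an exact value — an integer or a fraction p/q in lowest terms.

246811698

Part I: 79035 = 3 * 5 * 11 * 479; sigma = (1 + 3) * (1 + 5) * (1 + 11) * (1 + 479) = 4 * 6 * 12 * 480 = 138240; answer 138240
Part II: R1 = 138240; r = -20; T(2) = -3*(18) + 3*(-20) = -114; iterating: T(2)=-114, T(3)=396, T(4)=-1530, T(5)=5778, T(6)=-21924, T(7)=83106, T(8)=-315090, T(9)=1194588, T(10)=-4529034, T(11)=17170866, T(12)=-65099700, T(13)=246811698; answer 246811698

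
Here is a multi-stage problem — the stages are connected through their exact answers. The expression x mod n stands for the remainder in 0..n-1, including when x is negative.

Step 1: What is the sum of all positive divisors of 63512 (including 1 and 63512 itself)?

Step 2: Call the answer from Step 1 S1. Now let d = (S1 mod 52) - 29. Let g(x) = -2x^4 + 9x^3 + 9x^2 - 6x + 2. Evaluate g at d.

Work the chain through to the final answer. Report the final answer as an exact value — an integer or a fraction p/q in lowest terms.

Step 1: 63512 = 2^3 * 17 * 467; sigma = (1 + 2 + 4 + 8) * (1 + 17) * (1 + 467) = 15 * 18 * 468 = 126360; answer 126360
Step 2: S1 = 126360; d = -29; -2*(-29)^4 + 9*(-29)^3 + 9*(-29)^2 - 6*(-29)^1 + 2 = (-1414562) + (-219501) + (7569) + (174) + (2) = -1626318; answer -1626318

-1626318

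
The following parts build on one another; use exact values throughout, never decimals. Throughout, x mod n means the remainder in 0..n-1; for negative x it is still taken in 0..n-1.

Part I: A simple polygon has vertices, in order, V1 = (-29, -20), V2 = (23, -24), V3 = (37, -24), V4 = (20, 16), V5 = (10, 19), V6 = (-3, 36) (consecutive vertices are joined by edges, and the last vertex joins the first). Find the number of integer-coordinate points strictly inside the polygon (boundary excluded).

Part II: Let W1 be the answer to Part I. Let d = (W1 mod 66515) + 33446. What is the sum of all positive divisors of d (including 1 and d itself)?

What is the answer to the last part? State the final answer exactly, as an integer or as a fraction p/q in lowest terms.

Part I: cross terms: (-29*-24 - 23*-20)=1156, (23*-24 - 37*-24)=336, (37*16 - 20*-24)=1072, (20*19 - 10*16)=220, (10*36 - -3*19)=417, (-3*-20 - -29*36)=1104; twice the area = |4305| = 4305; area = 4305/2; boundary points = 4 + 14 + 1 + 1 + 1 + 2 = 23; strictly interior points = area - boundary/2 + 1 = 2142; answer 2142
Part II: W1 = 2142; d = 35588; 35588 = 2^2 * 7 * 31 * 41; sigma = (1 + 2 + 4) * (1 + 7) * (1 + 31) * (1 + 41) = 7 * 8 * 32 * 42 = 75264; answer 75264

75264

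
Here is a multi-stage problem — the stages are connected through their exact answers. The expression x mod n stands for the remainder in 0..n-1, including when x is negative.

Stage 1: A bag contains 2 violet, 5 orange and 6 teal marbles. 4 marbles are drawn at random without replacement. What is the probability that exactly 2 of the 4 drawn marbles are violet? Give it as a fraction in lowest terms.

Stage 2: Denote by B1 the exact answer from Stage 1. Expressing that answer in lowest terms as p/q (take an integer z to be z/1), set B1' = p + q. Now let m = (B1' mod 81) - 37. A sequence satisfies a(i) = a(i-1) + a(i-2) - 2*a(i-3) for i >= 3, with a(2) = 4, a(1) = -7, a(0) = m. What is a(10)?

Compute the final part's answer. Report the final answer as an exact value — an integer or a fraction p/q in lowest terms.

-339

Stage 1: total draws C(13,4) = 715; favorable C(2,2)*C(11,2) = 55; P = 1/13; answer 1/13
Stage 2: B1 = 1/13; threaded value p + q = 14; m = -23; a(3) = 1*(4) + 1*(-7) - 2*(-23) = 43; iterating: a(3)=43, a(4)=61, a(5)=96, a(6)=71, a(7)=45, a(8)=-76, a(9)=-173, a(10)=-339; answer -339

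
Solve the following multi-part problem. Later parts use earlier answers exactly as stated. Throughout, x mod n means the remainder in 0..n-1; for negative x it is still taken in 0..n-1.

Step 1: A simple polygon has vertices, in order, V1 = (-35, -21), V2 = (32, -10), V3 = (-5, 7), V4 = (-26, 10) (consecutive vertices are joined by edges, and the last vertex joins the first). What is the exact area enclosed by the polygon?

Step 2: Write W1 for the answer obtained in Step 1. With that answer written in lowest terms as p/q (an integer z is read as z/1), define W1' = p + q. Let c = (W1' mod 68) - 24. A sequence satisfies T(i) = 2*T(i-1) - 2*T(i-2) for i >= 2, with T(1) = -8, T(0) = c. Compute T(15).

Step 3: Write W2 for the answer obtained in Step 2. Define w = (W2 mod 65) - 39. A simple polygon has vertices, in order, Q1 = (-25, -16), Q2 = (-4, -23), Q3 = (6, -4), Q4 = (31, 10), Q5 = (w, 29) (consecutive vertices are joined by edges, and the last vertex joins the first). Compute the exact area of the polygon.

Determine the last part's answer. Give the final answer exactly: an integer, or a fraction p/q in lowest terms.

Step 1: cross terms: (-35*-10 - 32*-21)=1022, (32*7 - -5*-10)=174, (-5*10 - -26*7)=132, (-26*-21 - -35*10)=896; twice the area = |2224| = 2224; area = 1112; answer 1112
Step 2: W1 = 1112; threaded value p + q = 1113; c = 1; T(2) = 2*(-8) - 2*(1) = -18; iterating: T(2)=-18, T(3)=-20, T(4)=-4, T(5)=32, T(6)=72, T(7)=80, T(8)=16, T(9)=-128, T(10)=-288, T(11)=-320, T(12)=-64, T(13)=512, T(14)=1152, T(15)=1280; answer 1280
Step 3: W2 = 1280; w = 6; cross terms: (-25*-23 - -4*-16)=511, (-4*-4 - 6*-23)=154, (6*10 - 31*-4)=184, (31*29 - 6*10)=839, (6*-16 - -25*29)=629; twice the area = |2317| = 2317; area = 2317/2; answer 2317/2

2317/2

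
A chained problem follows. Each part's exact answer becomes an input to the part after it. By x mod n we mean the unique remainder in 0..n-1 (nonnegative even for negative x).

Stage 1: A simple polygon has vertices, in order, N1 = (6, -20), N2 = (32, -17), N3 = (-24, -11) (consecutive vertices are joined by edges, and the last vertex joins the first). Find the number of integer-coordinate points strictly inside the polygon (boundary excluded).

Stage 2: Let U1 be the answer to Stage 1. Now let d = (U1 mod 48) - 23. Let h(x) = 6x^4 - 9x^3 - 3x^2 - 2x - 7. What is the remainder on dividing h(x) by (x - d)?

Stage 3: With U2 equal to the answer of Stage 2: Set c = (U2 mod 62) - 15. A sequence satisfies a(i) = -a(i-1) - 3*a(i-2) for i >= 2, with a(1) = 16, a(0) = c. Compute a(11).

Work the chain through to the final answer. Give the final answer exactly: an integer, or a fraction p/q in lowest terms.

Stage 1: cross terms: (6*-17 - 32*-20)=538, (32*-11 - -24*-17)=-760, (-24*-20 - 6*-11)=546; twice the area = |324| = 324; area = 162; boundary points = 1 + 2 + 3 = 6; strictly interior points = area - boundary/2 + 1 = 160; answer 160
Stage 2: U1 = 160; d = -7; remainder = value at the root: 6*(-7)^4 - 9*(-7)^3 - 3*(-7)^2 - 2*(-7)^1 - 7 = (14406) + (3087) + (-147) + (14) + (-7) = 17353; answer 17353
Stage 3: U2 = 17353; c = 40; a(2) = -1*(16) - 3*(40) = -136; iterating: a(2)=-136, a(3)=88, a(4)=320, a(5)=-584, a(6)=-376, a(7)=2128, a(8)=-1000, a(9)=-5384, a(10)=8384, a(11)=7768; answer 7768

7768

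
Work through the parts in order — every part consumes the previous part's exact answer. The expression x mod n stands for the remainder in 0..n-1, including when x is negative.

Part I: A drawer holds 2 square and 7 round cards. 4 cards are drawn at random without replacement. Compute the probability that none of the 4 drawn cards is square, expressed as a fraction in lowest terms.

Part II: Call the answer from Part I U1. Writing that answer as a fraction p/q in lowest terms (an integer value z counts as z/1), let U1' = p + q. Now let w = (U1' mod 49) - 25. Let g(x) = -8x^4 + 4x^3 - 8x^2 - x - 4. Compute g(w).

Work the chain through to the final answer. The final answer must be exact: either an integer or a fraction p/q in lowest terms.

-194

Part I: total draws C(9,4) = 126; favorable C(7,4) = 35; P = 5/18; answer 5/18
Part II: U1 = 5/18; threaded value p + q = 23; w = -2; -8*(-2)^4 + 4*(-2)^3 - 8*(-2)^2 - 1*(-2)^1 - 4 = (-128) + (-32) + (-32) + (2) + (-4) = -194; answer -194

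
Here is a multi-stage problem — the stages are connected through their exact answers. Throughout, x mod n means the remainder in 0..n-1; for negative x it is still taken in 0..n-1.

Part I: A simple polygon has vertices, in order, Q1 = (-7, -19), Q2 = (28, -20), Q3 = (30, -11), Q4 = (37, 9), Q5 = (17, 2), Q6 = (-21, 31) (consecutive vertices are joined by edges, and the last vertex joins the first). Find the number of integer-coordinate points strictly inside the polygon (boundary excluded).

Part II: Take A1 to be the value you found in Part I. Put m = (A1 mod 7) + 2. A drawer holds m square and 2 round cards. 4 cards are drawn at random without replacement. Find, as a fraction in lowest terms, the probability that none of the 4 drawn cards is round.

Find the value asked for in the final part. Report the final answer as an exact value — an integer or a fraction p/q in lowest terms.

1/3

Part I: cross terms: (-7*-20 - 28*-19)=672, (28*-11 - 30*-20)=292, (30*9 - 37*-11)=677, (37*2 - 17*9)=-79, (17*31 - -21*2)=569, (-21*-19 - -7*31)=616; twice the area = |2747| = 2747; area = 2747/2; boundary points = 1 + 1 + 1 + 1 + 1 + 2 = 7; strictly interior points = area - boundary/2 + 1 = 1371; answer 1371
Part II: A1 = 1371; m = 8; total draws C(10,4) = 210; favorable C(8,4) = 70; P = 1/3; answer 1/3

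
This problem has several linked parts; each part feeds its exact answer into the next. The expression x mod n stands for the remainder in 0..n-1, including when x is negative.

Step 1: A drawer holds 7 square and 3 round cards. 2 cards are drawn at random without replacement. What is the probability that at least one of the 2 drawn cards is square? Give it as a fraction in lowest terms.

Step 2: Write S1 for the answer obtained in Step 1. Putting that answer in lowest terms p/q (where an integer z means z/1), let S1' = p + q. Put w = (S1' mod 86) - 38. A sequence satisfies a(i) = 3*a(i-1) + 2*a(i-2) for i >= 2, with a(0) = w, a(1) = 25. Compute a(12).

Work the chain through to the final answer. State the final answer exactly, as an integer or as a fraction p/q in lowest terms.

Step 1: total draws C(10,2) = 45; complement C(3,2) = 3; favorable 45 - 3 = 42; P = 14/15; answer 14/15
Step 2: S1 = 14/15; threaded value p + q = 29; w = -9; a(2) = 3*(25) + 2*(-9) = 57; iterating: a(2)=57, a(3)=221, a(4)=777, a(5)=2773, a(6)=9873, a(7)=35165, a(8)=125241, a(9)=446053, a(10)=1588641, a(11)=5658029, a(12)=20151369; answer 20151369

20151369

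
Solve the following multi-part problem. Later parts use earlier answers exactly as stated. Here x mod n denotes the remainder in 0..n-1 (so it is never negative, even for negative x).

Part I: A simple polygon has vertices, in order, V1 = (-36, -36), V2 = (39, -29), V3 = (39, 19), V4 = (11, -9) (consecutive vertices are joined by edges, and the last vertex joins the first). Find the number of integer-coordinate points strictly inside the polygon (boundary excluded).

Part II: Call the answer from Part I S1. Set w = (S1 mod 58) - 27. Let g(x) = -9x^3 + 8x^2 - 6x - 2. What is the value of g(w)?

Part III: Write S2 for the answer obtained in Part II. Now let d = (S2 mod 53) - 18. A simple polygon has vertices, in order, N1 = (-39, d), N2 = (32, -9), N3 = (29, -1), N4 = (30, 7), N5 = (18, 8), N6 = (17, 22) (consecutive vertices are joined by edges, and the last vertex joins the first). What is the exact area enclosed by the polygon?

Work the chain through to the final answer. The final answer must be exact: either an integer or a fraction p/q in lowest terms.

1565/2

Part I: cross terms: (-36*-29 - 39*-36)=2448, (39*19 - 39*-29)=1872, (39*-9 - 11*19)=-560, (11*-36 - -36*-9)=-720; twice the area = |3040| = 3040; area = 1520; boundary points = 1 + 48 + 28 + 1 = 78; strictly interior points = area - boundary/2 + 1 = 1482; answer 1482
Part II: S1 = 1482; w = 5; -9*(5)^3 + 8*(5)^2 - 6*(5)^1 - 2 = (-1125) + (200) + (-30) + (-2) = -957; answer -957
Part III: S2 = -957; d = 32; cross terms: (-39*-9 - 32*32)=-673, (32*-1 - 29*-9)=229, (29*7 - 30*-1)=233, (30*8 - 18*7)=114, (18*22 - 17*8)=260, (17*32 - -39*22)=1402; twice the area = |1565| = 1565; area = 1565/2; answer 1565/2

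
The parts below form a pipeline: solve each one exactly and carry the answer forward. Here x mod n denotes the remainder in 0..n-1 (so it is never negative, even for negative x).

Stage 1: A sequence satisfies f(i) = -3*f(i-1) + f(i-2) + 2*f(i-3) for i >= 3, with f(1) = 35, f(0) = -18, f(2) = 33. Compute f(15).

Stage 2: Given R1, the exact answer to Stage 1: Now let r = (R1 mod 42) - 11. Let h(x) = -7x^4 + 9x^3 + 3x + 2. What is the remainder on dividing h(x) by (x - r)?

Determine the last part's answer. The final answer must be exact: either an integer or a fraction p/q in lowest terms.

Stage 1: f(3) = -3*(33) + 1*(35) + 2*(-18) = -100; iterating: f(3)=-100, f(4)=403, f(5)=-1243, f(6)=3932, f(7)=-12233, f(8)=38145, f(9)=-118804, f(10)=370091, f(11)=-1152787, f(12)=3590844, f(13)=-11185137, f(14)=34840681, f(15)=-108525492; answer -108525492
Stage 2: R1 = -108525492; r = 19; remainder = value at the root: -7*(19)^4 + 9*(19)^3 + 3*(19)^1 + 2 = (-912247) + (61731) + (57) + (2) = -850457; answer -850457

-850457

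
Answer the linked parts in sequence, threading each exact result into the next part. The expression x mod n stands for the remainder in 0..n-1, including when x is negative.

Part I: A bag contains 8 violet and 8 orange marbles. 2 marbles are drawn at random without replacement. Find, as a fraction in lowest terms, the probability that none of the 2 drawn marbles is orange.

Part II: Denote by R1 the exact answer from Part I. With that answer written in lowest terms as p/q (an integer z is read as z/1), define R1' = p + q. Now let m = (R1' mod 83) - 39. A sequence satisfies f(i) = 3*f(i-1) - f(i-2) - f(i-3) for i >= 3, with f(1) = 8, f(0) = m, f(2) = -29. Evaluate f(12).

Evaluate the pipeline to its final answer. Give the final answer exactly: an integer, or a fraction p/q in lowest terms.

Part I: total draws C(16,2) = 120; favorable C(8,2) = 28; P = 7/30; answer 7/30
Part II: R1 = 7/30; threaded value p + q = 37; m = -2; f(3) = 3*(-29) - 1*(8) - 1*(-2) = -93; iterating: f(3)=-93, f(4)=-258, f(5)=-652, f(6)=-1605, f(7)=-3905, f(8)=-9458, f(9)=-22864, f(10)=-55229, f(11)=-133365, f(12)=-322002; answer -322002

-322002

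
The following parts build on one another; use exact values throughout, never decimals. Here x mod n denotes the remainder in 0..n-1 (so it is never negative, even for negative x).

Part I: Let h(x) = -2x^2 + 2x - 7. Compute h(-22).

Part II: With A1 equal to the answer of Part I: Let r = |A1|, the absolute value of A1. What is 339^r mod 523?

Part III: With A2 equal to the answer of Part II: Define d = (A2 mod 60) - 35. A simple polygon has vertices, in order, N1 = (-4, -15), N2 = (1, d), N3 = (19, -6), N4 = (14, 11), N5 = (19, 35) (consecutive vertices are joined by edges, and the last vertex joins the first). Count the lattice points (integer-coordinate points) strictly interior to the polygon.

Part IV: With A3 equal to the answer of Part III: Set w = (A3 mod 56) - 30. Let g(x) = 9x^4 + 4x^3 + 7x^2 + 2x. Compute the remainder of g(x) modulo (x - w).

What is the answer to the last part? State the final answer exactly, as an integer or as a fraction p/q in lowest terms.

56682

Part I: -2*(-22)^2 + 2*(-22)^1 - 7 = (-968) + (-44) + (-7) = -1019; answer -1019
Part II: A1 = -1019; r = 1019; squarings mod 523: 339^1=339, 339^2=384, 339^4=493, 339^8=377, 339^16=396, 339^32=439, 339^64=257, 339^128=151, 339^256=312, 339^512=66; 339^1019 = 339^1 * 339^2 * 339^8 * 339^16 * 339^32 * 339^64 * 339^128 * 339^256 * 339^512 = 318 (mod 523); answer 318
Part III: A2 = 318; d = -17; cross terms: (-4*-17 - 1*-15)=83, (1*-6 - 19*-17)=317, (19*11 - 14*-6)=293, (14*35 - 19*11)=281, (19*-15 - -4*35)=-145; twice the area = |829| = 829; area = 829/2; boundary points = 1 + 1 + 1 + 1 + 1 = 5; strictly interior points = area - boundary/2 + 1 = 413; answer 413
Part IV: A3 = 413; w = -9; remainder = value at the root: 9*(-9)^4 + 4*(-9)^3 + 7*(-9)^2 + 2*(-9)^1 = (59049) + (-2916) + (567) + (-18) = 56682; answer 56682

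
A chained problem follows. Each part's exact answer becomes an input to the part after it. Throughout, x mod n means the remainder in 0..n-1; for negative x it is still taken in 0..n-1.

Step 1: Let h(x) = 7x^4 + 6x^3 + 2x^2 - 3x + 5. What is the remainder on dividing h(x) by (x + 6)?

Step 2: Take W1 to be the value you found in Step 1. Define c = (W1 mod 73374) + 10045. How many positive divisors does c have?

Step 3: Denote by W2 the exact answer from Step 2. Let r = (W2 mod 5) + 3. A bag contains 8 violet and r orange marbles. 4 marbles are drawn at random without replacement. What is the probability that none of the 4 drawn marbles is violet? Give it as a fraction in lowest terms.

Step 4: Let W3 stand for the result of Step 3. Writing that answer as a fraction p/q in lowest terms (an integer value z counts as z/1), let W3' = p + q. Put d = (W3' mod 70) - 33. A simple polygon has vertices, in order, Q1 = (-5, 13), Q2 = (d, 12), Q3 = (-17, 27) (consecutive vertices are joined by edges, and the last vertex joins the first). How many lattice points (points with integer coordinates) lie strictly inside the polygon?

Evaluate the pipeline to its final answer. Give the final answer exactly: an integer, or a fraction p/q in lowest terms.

Step 1: remainder = value at the root: 7*(-6)^4 + 6*(-6)^3 + 2*(-6)^2 - 3*(-6)^1 + 5 = (9072) + (-1296) + (72) + (18) + (5) = 7871; answer 7871
Step 2: W1 = 7871; c = 17916; 17916 = 2^2 * 3 * 1493; number of divisors = (2+1) * (1+1) * (1+1) = 12; answer 12
Step 3: W2 = 12; r = 5; total draws C(13,4) = 715; favorable C(5,4) = 5; P = 1/143; answer 1/143
Step 4: W3 = 1/143; threaded value p + q = 144; d = -29; cross terms: (-5*12 - -29*13)=317, (-29*27 - -17*12)=-579, (-17*13 - -5*27)=-86; twice the area = |-348| = 348; area = 174; boundary points = 1 + 3 + 2 = 6; strictly interior points = area - boundary/2 + 1 = 172; answer 172

172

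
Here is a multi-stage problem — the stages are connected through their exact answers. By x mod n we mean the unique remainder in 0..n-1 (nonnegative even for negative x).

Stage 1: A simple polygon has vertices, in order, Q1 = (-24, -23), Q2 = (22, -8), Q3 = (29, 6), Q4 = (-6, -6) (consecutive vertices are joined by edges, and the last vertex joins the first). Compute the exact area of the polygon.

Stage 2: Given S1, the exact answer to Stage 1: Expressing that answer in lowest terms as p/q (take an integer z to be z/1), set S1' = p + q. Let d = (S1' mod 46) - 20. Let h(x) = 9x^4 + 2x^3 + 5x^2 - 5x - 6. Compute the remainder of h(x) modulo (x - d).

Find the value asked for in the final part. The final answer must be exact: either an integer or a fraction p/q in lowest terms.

1426094

Stage 1: cross terms: (-24*-8 - 22*-23)=698, (22*6 - 29*-8)=364, (29*-6 - -6*6)=-138, (-6*-23 - -24*-6)=-6; twice the area = |918| = 918; area = 459; answer 459
Stage 2: S1 = 459; threaded value p + q = 460; d = -20; remainder = value at the root: 9*(-20)^4 + 2*(-20)^3 + 5*(-20)^2 - 5*(-20)^1 - 6 = (1440000) + (-16000) + (2000) + (100) + (-6) = 1426094; answer 1426094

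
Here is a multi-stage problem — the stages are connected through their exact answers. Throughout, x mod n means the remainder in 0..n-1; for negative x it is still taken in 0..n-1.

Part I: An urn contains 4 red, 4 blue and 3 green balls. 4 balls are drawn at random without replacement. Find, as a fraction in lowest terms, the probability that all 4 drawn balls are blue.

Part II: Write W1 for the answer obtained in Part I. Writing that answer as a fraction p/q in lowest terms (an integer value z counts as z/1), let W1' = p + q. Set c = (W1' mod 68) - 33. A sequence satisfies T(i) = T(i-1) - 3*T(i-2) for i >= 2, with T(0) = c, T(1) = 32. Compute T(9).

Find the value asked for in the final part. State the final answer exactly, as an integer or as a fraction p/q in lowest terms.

362

Part I: total draws C(11,4) = 330; favorable C(4,4) = 1; P = 1/330; answer 1/330
Part II: W1 = 1/330; threaded value p + q = 331; c = 26; T(2) = 1*(32) - 3*(26) = -46; iterating: T(2)=-46, T(3)=-142, T(4)=-4, T(5)=422, T(6)=434, T(7)=-832, T(8)=-2134, T(9)=362; answer 362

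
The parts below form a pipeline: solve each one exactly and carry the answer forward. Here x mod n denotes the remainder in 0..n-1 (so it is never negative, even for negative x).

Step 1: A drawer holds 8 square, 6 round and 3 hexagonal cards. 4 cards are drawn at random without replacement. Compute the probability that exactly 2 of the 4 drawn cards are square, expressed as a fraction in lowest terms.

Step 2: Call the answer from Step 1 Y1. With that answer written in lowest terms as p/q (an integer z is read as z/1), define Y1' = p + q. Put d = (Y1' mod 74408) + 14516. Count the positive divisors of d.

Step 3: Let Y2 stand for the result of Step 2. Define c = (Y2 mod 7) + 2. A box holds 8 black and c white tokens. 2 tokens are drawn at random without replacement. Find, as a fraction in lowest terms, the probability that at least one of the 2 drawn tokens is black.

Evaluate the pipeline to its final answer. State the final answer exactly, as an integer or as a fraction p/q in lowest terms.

10/11

Step 1: total draws C(17,4) = 2380; favorable C(8,2)*C(9,2) = 1008; P = 36/85; answer 36/85
Step 2: Y1 = 36/85; threaded value p + q = 121; d = 14637; 14637 = 3 * 7 * 17 * 41; number of divisors = (1+1) * (1+1) * (1+1) * (1+1) = 16; answer 16
Step 3: Y2 = 16; c = 4; total draws C(12,2) = 66; complement C(4,2) = 6; favorable 66 - 6 = 60; P = 10/11; answer 10/11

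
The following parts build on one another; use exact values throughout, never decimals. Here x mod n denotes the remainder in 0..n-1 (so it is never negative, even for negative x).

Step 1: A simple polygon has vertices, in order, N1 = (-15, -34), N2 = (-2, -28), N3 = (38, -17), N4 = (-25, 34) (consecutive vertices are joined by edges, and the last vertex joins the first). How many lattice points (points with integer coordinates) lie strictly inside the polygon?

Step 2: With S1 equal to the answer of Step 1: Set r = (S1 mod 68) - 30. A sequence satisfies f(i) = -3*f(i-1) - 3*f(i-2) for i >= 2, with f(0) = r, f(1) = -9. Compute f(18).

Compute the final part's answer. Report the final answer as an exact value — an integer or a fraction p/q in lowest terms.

590490

Step 1: cross terms: (-15*-28 - -2*-34)=352, (-2*-17 - 38*-28)=1098, (38*34 - -25*-17)=867, (-25*-34 - -15*34)=1360; twice the area = |3677| = 3677; area = 3677/2; boundary points = 1 + 1 + 3 + 2 = 7; strictly interior points = area - boundary/2 + 1 = 1836; answer 1836
Step 2: S1 = 1836; r = -30; f(2) = -3*(-9) - 3*(-30) = 117; iterating: f(2)=117, f(3)=-324, f(4)=621, f(5)=-891, f(6)=810, f(7)=243, f(8)=-3159, f(9)=8748, f(10)=-16767, f(11)=24057, f(12)=-21870, f(13)=-6561, f(14)=85293, f(15)=-236196, f(16)=452709, f(17)=-649539, f(18)=590490; answer 590490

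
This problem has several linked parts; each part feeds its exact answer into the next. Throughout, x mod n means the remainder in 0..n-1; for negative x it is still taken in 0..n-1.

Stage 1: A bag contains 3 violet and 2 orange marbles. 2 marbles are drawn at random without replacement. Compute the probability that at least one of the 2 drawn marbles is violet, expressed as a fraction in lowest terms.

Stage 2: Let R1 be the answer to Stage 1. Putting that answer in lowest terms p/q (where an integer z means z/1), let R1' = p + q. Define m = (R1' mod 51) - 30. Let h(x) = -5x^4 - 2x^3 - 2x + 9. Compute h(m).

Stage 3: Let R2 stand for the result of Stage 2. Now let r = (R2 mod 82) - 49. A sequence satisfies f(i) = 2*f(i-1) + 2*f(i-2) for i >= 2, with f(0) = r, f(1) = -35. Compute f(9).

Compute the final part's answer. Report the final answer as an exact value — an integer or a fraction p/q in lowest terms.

Stage 1: total draws C(5,2) = 10; complement C(2,2) = 1; favorable 10 - 1 = 9; P = 9/10; answer 9/10
Stage 2: R1 = 9/10; threaded value p + q = 19; m = -11; -5*(-11)^4 - 2*(-11)^3 - 2*(-11)^1 + 9 = (-73205) + (2662) + (22) + (9) = -70512; answer -70512
Stage 3: R2 = -70512; r = -41; f(2) = 2*(-35) + 2*(-41) = -152; iterating: f(2)=-152, f(3)=-374, f(4)=-1052, f(5)=-2852, f(6)=-7808, f(7)=-21320, f(8)=-58256, f(9)=-159152; answer -159152

-159152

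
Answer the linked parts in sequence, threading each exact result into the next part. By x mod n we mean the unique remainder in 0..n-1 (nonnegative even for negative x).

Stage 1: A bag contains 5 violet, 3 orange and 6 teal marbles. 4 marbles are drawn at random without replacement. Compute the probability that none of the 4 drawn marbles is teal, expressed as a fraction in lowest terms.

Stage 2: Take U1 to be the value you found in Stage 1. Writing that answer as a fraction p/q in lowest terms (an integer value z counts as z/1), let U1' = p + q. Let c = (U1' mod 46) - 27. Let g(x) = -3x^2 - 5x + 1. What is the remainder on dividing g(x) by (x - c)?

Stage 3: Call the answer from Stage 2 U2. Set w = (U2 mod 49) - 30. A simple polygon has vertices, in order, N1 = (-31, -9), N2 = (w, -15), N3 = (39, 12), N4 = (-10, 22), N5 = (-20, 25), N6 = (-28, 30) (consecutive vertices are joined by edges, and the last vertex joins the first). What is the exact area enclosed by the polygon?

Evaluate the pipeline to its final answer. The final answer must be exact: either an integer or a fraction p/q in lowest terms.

3311/2

Stage 1: total draws C(14,4) = 1001; favorable C(8,4) = 70; P = 10/143; answer 10/143
Stage 2: U1 = 10/143; threaded value p + q = 153; c = -12; remainder = value at the root: -3*(-12)^2 - 5*(-12)^1 + 1 = (-432) + (60) + (1) = -371; answer -371
Stage 3: U2 = -371; w = -9; cross terms: (-31*-15 - -9*-9)=384, (-9*12 - 39*-15)=477, (39*22 - -10*12)=978, (-10*25 - -20*22)=190, (-20*30 - -28*25)=100, (-28*-9 - -31*30)=1182; twice the area = |3311| = 3311; area = 3311/2; answer 3311/2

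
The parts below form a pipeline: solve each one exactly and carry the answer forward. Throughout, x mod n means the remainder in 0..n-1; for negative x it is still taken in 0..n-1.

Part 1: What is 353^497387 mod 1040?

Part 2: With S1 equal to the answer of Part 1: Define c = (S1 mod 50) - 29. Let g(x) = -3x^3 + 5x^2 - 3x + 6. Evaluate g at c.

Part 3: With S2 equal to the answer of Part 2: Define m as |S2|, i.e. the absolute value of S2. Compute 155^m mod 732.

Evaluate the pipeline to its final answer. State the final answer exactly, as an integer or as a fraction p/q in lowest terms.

241

Part 1: squarings mod 1040: 353^1=353, 353^2=849, 353^4=81, 353^8=321, 353^16=81, 353^32=321, 353^64=81, 353^128=321, 353^256=81, 353^512=321, 353^1024=81, 353^2048=321, 353^4096=81, 353^8192=321, 353^16384=81, 353^32768=321, 353^65536=81, 353^131072=321, 353^262144=81; 353^497387 = 353^1 * 353^2 * 353^8 * 353^32 * 353^64 * 353^128 * 353^512 * 353^1024 * 353^4096 * 353^32768 * 353^65536 * 353^131072 * 353^262144 = 657 (mod 1040); answer 657
Part 2: S1 = 657; c = -22; -3*(-22)^3 + 5*(-22)^2 - 3*(-22)^1 + 6 = (31944) + (2420) + (66) + (6) = 34436; answer 34436
Part 3: S2 = 34436; m = 34436; squarings mod 732: 155^1=155, 155^2=601, 155^4=325, 155^8=217, 155^16=241, 155^32=253, 155^64=325, 155^128=217, 155^256=241, 155^512=253, 155^1024=325, 155^2048=217, 155^4096=241, 155^8192=253, 155^16384=325, 155^32768=217; 155^34436 = 155^4 * 155^128 * 155^512 * 155^1024 * 155^32768 = 241 (mod 732); answer 241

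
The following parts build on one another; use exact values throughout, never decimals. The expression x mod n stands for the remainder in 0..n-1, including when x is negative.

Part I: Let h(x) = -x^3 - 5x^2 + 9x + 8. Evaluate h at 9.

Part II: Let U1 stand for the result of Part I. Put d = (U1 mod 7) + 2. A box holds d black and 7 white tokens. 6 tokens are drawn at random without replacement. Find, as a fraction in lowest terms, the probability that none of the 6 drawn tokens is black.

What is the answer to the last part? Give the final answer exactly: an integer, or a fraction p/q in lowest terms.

1/429

Part I: -1*(9)^3 - 5*(9)^2 + 9*(9)^1 + 8 = (-729) + (-405) + (81) + (8) = -1045; answer -1045
Part II: U1 = -1045; d = 7; total draws C(14,6) = 3003; favorable C(7,6) = 7; P = 1/429; answer 1/429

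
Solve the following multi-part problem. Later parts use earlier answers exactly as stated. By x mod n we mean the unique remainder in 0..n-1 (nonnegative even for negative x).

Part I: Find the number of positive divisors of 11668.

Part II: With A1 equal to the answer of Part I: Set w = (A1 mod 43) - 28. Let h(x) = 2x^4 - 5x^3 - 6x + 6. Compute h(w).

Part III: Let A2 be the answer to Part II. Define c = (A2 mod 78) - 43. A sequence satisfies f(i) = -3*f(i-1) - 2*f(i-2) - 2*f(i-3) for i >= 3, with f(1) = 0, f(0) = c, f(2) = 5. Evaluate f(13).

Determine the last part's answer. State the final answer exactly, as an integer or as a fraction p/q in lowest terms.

Part I: 11668 = 2^2 * 2917; number of divisors = (2+1) * (1+1) = 6; answer 6
Part II: A1 = 6; w = -22; 2*(-22)^4 - 5*(-22)^3 - 6*(-22)^1 + 6 = (468512) + (53240) + (132) + (6) = 521890; answer 521890
Part III: A2 = 521890; c = 27; f(3) = -3*(5) - 2*(0) - 2*(27) = -69; iterating: f(3)=-69, f(4)=197, f(5)=-463, f(6)=1133, f(7)=-2867, f(8)=7261, f(9)=-18315, f(10)=46157, f(11)=-116363, f(12)=293405, f(13)=-739803; answer -739803

-739803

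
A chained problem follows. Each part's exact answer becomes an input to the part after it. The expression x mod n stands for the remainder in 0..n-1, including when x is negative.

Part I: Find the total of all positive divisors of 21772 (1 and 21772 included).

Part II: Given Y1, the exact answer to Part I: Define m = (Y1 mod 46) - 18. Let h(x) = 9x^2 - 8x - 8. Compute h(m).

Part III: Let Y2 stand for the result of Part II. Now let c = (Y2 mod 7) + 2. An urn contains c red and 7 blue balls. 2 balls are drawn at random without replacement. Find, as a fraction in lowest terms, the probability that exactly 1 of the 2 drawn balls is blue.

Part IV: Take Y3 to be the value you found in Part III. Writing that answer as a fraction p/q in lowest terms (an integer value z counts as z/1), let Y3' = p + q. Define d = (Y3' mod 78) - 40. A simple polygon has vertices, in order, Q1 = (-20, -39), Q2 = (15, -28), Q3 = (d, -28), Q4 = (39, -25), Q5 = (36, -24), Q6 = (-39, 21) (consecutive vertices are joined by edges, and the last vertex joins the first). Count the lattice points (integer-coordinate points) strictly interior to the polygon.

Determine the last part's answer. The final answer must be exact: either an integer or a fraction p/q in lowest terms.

Part I: 21772 = 2^2 * 5443; sigma = (1 + 2 + 4) * (1 + 5443) = 7 * 5444 = 38108; answer 38108
Part II: Y1 = 38108; m = 2; 9*(2)^2 - 8*(2)^1 - 8 = (36) + (-16) + (-8) = 12; answer 12
Part III: Y2 = 12; c = 7; total draws C(14,2) = 91; favorable C(7,1)*C(7,1) = 49; P = 7/13; answer 7/13
Part IV: Y3 = 7/13; threaded value p + q = 20; d = -20; cross terms: (-20*-28 - 15*-39)=1145, (15*-28 - -20*-28)=-980, (-20*-25 - 39*-28)=1592, (39*-24 - 36*-25)=-36, (36*21 - -39*-24)=-180, (-39*-39 - -20*21)=1941; twice the area = |3482| = 3482; area = 1741; boundary points = 1 + 35 + 1 + 1 + 15 + 1 = 54; strictly interior points = area - boundary/2 + 1 = 1715; answer 1715

1715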